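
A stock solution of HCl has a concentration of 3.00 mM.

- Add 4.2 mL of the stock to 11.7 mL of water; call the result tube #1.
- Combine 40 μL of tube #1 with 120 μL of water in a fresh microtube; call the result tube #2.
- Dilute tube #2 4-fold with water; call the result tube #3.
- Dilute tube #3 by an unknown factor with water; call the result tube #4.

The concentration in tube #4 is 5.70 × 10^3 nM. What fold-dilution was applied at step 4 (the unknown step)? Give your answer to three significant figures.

Step 1: 4.2 mL + 11.7 mL = 15.9 mL total → factor 15.9/4.2 = 3.7857
Step 2: 40 μL + 120 μL = 160 μL total → factor 160/40 = 4
Step 3: 4-fold → factor 4
Step 4: unknown factor x
Product of known-step factors = 60.571
Overall factor = 3.00 mM / (5.70 × 10^3 nM) = 526.32
x = 526.32 / 60.571 = 8.69

8.69-fold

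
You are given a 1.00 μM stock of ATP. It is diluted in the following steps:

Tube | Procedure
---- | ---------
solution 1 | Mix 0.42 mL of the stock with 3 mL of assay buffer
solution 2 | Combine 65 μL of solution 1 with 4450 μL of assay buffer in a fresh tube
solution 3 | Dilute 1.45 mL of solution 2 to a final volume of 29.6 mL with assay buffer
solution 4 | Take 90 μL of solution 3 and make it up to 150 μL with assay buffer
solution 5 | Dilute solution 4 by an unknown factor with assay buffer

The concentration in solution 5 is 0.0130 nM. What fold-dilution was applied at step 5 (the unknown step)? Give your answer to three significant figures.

4.00-fold

Step 1: 0.42 mL + 3 mL = 3.42 mL total → factor 3.42/0.42 = 8.1429
Step 2: 65 μL + 4450 μL = 4515 μL total → factor 4515/65 = 69.462
Step 3: 1.45 mL brought to 29.6 mL → factor 29.6/1.45 = 20.414
Step 4: 90 μL brought to 150 μL → factor 150/90 = 1.6667
Step 5: unknown factor x
Product of known-step factors = 19244
Overall factor = 1.00 μM / (0.0130 nM) = 76923
x = 76923 / 19244 = 4.00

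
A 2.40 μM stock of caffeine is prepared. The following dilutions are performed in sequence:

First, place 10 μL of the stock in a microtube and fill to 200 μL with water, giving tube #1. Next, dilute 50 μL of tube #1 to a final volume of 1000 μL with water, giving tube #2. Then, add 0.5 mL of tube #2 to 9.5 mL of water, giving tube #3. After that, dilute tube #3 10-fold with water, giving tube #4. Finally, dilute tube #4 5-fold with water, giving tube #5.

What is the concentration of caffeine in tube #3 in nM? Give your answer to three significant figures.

Step 1: 10 μL brought to 200 μL → factor 200/10 = 20
Step 2: 50 μL brought to 1000 μL → factor 1000/50 = 20
Step 3: 0.5 mL + 9.5 mL = 10 mL total → factor 10/0.5 = 20
Dilution factor through tube #3 = 20 × 20 × 20 = 8000
[tube #3] = 2.40 μM / 8000 = 0.0003000 μM = 0.300 nM

0.300 nM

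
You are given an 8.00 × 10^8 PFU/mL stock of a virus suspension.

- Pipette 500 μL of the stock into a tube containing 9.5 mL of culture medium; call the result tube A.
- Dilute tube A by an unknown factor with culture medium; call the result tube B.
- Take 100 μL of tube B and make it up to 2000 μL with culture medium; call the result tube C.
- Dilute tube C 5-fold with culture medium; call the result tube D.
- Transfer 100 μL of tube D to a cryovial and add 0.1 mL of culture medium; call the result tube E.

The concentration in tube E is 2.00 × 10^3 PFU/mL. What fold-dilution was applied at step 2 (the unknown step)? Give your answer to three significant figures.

Step 1: 500 μL + 9.5 mL = 10000 μL total → factor 10000/500 = 20
Step 2: unknown factor x
Step 3: 100 μL brought to 2000 μL → factor 2000/100 = 20
Step 4: 5-fold → factor 5
Step 5: 100 μL + 0.1 mL = 200 μL total → factor 200/100 = 2
Product of known-step factors = 4000
Overall factor = 8.00 × 10^8 PFU/mL / (2.00 × 10^3 PFU/mL) = 4 × 10^5
x = 4 × 10^5 / 4000 = 100

100-fold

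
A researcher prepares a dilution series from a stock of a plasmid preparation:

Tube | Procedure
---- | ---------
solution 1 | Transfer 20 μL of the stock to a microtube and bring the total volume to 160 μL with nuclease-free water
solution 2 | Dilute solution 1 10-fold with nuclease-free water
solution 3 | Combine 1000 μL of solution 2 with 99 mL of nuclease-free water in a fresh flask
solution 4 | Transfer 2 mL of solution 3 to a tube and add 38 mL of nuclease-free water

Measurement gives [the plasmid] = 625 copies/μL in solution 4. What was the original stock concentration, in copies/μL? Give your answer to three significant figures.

Step 1: 20 μL brought to 160 μL → factor 160/20 = 8
Step 2: 10-fold → factor 10
Step 3: 1000 μL + 99 mL = 1 × 10^5 μL total → factor 1 × 10^5/1000 = 100
Step 4: 2 mL + 38 mL = 40 mL total → factor 40/2 = 20
Overall dilution factor = 8 × 10 × 100 × 20 = 1.6 × 10^5
Stock = 625 copies/μL × 1.6 × 10^5 = 1.00 × 10^8 copies/μL

1.00 × 10^8 copies/μL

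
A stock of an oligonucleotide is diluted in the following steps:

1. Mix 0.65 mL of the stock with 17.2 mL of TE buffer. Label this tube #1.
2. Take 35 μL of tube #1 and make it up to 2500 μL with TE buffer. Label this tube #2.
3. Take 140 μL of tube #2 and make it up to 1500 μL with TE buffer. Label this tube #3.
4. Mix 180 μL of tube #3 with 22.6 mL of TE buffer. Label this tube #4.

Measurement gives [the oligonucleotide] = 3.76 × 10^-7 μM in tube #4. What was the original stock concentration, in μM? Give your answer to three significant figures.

Step 1: 0.65 mL + 17.2 mL = 17.85 mL total → factor 17.85/0.65 = 27.462
Step 2: 35 μL brought to 2500 μL → factor 2500/35 = 71.429
Step 3: 140 μL brought to 1500 μL → factor 1500/140 = 10.714
Step 4: 180 μL + 22.6 mL = 22780 μL total → factor 22780/180 = 126.56
Overall dilution factor = 27.462 × 71.429 × 10.714 × 126.56 = 2.6598 × 10^6
Stock = 3.76 × 10^-7 μM × 2.6598 × 10^6 = 1.00 μM

1.00 μM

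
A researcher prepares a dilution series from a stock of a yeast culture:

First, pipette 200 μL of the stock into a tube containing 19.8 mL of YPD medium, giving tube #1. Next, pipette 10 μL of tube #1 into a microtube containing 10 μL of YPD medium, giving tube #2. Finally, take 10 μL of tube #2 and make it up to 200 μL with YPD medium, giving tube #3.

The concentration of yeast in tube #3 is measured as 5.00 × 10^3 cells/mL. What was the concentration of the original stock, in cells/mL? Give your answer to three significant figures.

2.00 × 10^7 cells/mL

Step 1: 200 μL + 19.8 mL = 20000 μL total → factor 20000/200 = 100
Step 2: 10 μL + 10 μL = 20 μL total → factor 20/10 = 2
Step 3: 10 μL brought to 200 μL → factor 200/10 = 20
Overall dilution factor = 100 × 2 × 20 = 4000
Stock = 5.00 × 10^3 cells/mL × 4000 = 2.00 × 10^7 cells/mL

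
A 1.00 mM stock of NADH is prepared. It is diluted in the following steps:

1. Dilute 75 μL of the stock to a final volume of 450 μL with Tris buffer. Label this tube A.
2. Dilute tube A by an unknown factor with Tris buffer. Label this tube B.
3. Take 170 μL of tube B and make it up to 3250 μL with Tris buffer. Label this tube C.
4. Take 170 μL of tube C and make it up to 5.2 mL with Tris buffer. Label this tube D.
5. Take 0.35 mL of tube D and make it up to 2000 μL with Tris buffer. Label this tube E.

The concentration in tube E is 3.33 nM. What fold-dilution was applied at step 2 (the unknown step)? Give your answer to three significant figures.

Step 1: 75 μL brought to 450 μL → factor 450/75 = 6
Step 2: unknown factor x
Step 3: 170 μL brought to 3250 μL → factor 3250/170 = 19.118
Step 4: 170 μL brought to 5.2 mL → factor 5200/170 = 30.588
Step 5: 0.35 mL brought to 2000 μL → factor 2/0.35 = 5.7143
Product of known-step factors = 20049
Overall factor = 1.00 mM / (3.33 nM) = 3.003 × 10^5
x = 3.003 × 10^5 / 20049 = 15.0

15.0-fold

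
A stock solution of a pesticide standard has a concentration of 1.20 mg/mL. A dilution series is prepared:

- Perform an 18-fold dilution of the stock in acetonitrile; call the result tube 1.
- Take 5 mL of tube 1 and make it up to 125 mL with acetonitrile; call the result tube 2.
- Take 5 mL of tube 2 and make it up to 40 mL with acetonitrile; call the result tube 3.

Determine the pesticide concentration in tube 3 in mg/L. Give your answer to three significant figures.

0.333 mg/L

Step 1: 18-fold → factor 18
Step 2: 5 mL brought to 125 mL → factor 125/5 = 25
Step 3: 5 mL brought to 40 mL → factor 40/5 = 8
Overall dilution factor = 18 × 25 × 8 = 3600
Final = 1.20 mg/mL / 3600 = 0.0003333 mg/mL = 0.333 mg/L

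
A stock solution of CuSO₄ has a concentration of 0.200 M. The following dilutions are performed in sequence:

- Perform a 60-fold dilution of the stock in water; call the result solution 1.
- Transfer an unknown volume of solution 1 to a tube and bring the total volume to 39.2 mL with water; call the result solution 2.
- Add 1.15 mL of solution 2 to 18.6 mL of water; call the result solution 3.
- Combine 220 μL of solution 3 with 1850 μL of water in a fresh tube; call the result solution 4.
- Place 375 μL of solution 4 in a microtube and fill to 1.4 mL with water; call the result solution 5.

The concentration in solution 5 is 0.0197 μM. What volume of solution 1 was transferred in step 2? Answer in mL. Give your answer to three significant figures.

Step 1: 60-fold → factor 60
Step 2: v brought to 39.2 mL → factor = 39.2 mL/v
Step 3: 1.15 mL + 18.6 mL = 19.75 mL total → factor 19.75/1.15 = 17.174
Step 4: 220 μL + 1850 μL = 2070 μL total → factor 2070/220 = 9.4091
Step 5: 375 μL brought to 1.4 mL → factor 1400/375 = 3.7333
Product of known-step factors = 36196
Overall factor = 0.200 M / (0.0197 μM) = 1.0152 × 10^7
Step-2 factor = 1.0152 × 10^7 / 36196 = 280.48
v = 39.2 mL / 280.48 = 0.140 mL

0.140 mL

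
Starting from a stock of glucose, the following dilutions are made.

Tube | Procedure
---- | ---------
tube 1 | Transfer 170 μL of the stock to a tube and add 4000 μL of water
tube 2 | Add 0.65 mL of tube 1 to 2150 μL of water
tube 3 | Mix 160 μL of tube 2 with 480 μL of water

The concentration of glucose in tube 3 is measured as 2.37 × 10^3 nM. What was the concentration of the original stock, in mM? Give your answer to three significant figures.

1.00 mM

Step 1: 170 μL + 4000 μL = 4170 μL total → factor 4170/170 = 24.529
Step 2: 0.65 mL + 2150 μL = 2.8 mL total → factor 2.8/0.65 = 4.3077
Step 3: 160 μL + 480 μL = 640 μL total → factor 640/160 = 4
Overall dilution factor = 24.529 × 4.3077 × 4 = 422.66
Stock = 2.37 × 10^3 nM × 422.66 = 1.002 × 10^6 nM = 1.00 mM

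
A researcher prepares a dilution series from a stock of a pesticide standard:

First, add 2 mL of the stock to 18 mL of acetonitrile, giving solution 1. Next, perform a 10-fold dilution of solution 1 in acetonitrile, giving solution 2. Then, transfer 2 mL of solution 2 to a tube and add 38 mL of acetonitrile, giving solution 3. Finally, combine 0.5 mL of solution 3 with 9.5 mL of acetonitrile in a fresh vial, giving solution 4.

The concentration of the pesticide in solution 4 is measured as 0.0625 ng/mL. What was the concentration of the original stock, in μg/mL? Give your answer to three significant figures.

Step 1: 2 mL + 18 mL = 20 mL total → factor 20/2 = 10
Step 2: 10-fold → factor 10
Step 3: 2 mL + 38 mL = 40 mL total → factor 40/2 = 20
Step 4: 0.5 mL + 9.5 mL = 10 mL total → factor 10/0.5 = 20
Overall dilution factor = 10 × 10 × 20 × 20 = 40000
Stock = 0.0625 ng/mL × 40000 = 2500 ng/mL = 2.50 μg/mL

2.50 μg/mL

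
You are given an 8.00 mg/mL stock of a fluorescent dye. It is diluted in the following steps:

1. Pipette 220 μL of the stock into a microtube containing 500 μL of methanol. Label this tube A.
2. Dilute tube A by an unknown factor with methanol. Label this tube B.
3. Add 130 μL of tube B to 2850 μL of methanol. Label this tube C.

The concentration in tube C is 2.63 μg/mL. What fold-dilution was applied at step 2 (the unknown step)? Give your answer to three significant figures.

40.5-fold

Step 1: 220 μL + 500 μL = 720 μL total → factor 720/220 = 3.2727
Step 2: unknown factor x
Step 3: 130 μL + 2850 μL = 2980 μL total → factor 2980/130 = 22.923
Product of known-step factors = 75.021
Overall factor = 8.00 mg/mL / (2.63 μg/mL) = 3041.8
x = 3041.8 / 75.021 = 40.5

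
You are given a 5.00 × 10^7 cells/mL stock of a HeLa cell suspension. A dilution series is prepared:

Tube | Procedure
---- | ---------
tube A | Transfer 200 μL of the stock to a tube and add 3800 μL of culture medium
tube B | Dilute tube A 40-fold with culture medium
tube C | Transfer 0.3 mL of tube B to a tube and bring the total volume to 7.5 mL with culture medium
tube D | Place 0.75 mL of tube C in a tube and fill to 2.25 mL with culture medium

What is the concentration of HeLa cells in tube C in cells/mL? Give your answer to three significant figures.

2.50 × 10^3 cells/mL

Step 1: 200 μL + 3800 μL = 4000 μL total → factor 4000/200 = 20
Step 2: 40-fold → factor 40
Step 3: 0.3 mL brought to 7.5 mL → factor 7.5/0.3 = 25
Dilution factor through tube C = 20 × 40 × 25 = 20000
[tube C] = 5.00 × 10^7 cells/mL / 20000 = 2.50 × 10^3 cells/mL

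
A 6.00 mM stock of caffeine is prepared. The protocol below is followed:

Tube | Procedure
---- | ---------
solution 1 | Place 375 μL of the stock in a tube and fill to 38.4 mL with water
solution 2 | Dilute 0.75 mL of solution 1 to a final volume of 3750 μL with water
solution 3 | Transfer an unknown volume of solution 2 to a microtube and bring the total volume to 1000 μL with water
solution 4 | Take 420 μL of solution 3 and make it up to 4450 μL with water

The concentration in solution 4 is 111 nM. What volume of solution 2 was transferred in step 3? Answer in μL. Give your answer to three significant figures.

Step 1: 375 μL brought to 38.4 mL → factor 38400/375 = 102.4
Step 2: 0.75 mL brought to 3750 μL → factor 3.75/0.75 = 5
Step 3: v brought to 1000 μL → factor = 1000 μL/v
Step 4: 420 μL brought to 4450 μL → factor 4450/420 = 10.595
Product of known-step factors = 5424.8
Overall factor = 6.00 mM / (111 nM) = 54054
Step-3 factor = 54054 / 5424.8 = 9.9643
v = 1000 μL / 9.9643 = 100 μL

100 μL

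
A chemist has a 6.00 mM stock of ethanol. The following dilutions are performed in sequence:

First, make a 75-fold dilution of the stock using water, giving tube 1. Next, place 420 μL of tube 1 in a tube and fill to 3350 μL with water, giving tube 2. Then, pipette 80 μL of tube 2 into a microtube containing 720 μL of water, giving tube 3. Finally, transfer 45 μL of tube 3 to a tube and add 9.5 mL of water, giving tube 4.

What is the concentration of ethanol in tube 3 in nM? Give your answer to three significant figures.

1.00 × 10^3 nM

Step 1: 75-fold → factor 75
Step 2: 420 μL brought to 3350 μL → factor 3350/420 = 7.9762
Step 3: 80 μL + 720 μL = 800 μL total → factor 800/80 = 10
Dilution factor through tube 3 = 75 × 7.9762 × 10 = 5982.1
[tube 3] = 6.00 mM / 5982.1 = 0.001003 mM = 1.00 × 10^3 nM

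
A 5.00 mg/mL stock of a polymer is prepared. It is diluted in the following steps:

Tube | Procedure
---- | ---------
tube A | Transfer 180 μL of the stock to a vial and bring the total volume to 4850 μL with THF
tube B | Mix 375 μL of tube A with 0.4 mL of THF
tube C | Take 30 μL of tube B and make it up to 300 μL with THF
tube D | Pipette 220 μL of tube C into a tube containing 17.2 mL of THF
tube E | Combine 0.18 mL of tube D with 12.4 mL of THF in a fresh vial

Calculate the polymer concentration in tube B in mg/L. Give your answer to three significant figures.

Step 1: 180 μL brought to 4850 μL → factor 4850/180 = 26.944
Step 2: 375 μL + 0.4 mL = 775 μL total → factor 775/375 = 2.0667
Dilution factor through tube B = 26.944 × 2.0667 = 55.685
[tube B] = 5.00 mg/mL / 55.685 = 0.08979 mg/mL = 89.8 mg/L

89.8 mg/L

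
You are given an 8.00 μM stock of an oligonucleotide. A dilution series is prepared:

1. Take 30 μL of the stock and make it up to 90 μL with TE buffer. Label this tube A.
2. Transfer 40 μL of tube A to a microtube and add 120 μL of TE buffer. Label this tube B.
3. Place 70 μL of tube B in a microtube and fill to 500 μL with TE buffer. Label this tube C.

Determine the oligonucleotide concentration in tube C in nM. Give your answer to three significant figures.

93.3 nM

Step 1: 30 μL brought to 90 μL → factor 90/30 = 3
Step 2: 40 μL + 120 μL = 160 μL total → factor 160/40 = 4
Step 3: 70 μL brought to 500 μL → factor 500/70 = 7.1429
Overall dilution factor = 3 × 4 × 7.1429 = 85.714
Final = 8.00 μM / 85.714 = 0.09333 μM = 93.3 nM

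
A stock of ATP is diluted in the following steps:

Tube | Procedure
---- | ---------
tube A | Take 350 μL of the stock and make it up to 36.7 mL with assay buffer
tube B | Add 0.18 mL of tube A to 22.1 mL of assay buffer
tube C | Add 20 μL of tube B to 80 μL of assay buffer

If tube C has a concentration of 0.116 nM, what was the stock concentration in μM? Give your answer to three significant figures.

Step 1: 350 μL brought to 36.7 mL → factor 36700/350 = 104.86
Step 2: 0.18 mL + 22.1 mL = 22.28 mL total → factor 22.28/0.18 = 123.78
Step 3: 20 μL + 80 μL = 100 μL total → factor 100/20 = 5
Overall dilution factor = 104.86 × 123.78 × 5 = 64895
Stock = 0.116 nM × 64895 = 7528 nM = 7.53 μM

7.53 μM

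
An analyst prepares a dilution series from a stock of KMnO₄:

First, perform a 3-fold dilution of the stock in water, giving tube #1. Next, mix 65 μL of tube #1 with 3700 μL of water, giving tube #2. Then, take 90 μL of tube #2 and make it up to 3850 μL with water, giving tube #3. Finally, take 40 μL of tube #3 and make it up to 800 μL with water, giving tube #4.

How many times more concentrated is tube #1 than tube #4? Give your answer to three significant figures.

4.96 × 10^4

Step 1: 3-fold → factor 3
Step 2: 65 μL + 3700 μL = 3765 μL total → factor 3765/65 = 57.923
Step 3: 90 μL brought to 3850 μL → factor 3850/90 = 42.778
Step 4: 40 μL brought to 800 μL → factor 800/40 = 20
Dilution factor to tube #1 = 3; to tube #4 = 1.4867 × 10^5
[tube #1]/[tube #4] = (factor to tube #4)/(factor to tube #1) = 1.4867 × 10^5/3 = 4.96 × 10^4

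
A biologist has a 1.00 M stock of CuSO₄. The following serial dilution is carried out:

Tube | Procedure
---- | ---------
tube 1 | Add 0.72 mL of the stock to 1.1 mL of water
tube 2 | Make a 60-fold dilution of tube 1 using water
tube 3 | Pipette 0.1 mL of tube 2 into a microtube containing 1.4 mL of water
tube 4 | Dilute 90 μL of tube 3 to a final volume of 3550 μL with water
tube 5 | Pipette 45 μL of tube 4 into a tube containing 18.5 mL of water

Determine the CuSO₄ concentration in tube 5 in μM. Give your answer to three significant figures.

0.0270 μM

Step 1: 0.72 mL + 1.1 mL = 1.82 mL total → factor 1.82/0.72 = 2.5278
Step 2: 60-fold → factor 60
Step 3: 0.1 mL + 1.4 mL = 1.5 mL total → factor 1.5/0.1 = 15
Step 4: 90 μL brought to 3550 μL → factor 3550/90 = 39.444
Step 5: 45 μL + 18.5 mL = 18545 μL total → factor 18545/45 = 412.11
Overall dilution factor = 2.5278 × 60 × 15 × 39.444 × 412.11 = 3.6981 × 10^7
Final = 1.00 M / 3.6981 × 10^7 = 2.704 × 10^-8 M = 0.0270 μM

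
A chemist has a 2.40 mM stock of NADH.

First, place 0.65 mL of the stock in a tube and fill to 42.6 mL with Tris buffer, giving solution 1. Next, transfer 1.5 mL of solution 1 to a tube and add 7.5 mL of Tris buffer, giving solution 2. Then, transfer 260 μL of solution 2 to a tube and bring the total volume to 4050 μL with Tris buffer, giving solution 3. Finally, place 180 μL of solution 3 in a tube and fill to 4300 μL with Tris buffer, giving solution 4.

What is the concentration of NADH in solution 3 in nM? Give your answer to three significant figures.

392 nM

Step 1: 0.65 mL brought to 42.6 mL → factor 42.6/0.65 = 65.538
Step 2: 1.5 mL + 7.5 mL = 9 mL total → factor 9/1.5 = 6
Step 3: 260 μL brought to 4050 μL → factor 4050/260 = 15.577
Dilution factor through solution 3 = 65.538 × 6 × 15.577 = 6125.3
[solution 3] = 2.40 mM / 6125.3 = 0.0003918 mM = 392 nM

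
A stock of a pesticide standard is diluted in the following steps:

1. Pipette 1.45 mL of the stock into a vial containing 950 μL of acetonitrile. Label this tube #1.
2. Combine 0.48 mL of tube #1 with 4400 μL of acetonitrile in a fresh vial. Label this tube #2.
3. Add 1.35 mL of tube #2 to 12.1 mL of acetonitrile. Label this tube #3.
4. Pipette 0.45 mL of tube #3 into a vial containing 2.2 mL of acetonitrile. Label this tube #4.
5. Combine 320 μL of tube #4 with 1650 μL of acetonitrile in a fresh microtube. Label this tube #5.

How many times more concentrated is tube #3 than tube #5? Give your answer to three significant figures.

Step 1: 1.45 mL + 950 μL = 2.4 mL total → factor 2.4/1.45 = 1.6552
Step 2: 0.48 mL + 4400 μL = 4.88 mL total → factor 4.88/0.48 = 10.167
Step 3: 1.35 mL + 12.1 mL = 13.45 mL total → factor 13.45/1.35 = 9.963
Step 4: 0.45 mL + 2.2 mL = 2.65 mL total → factor 2.65/0.45 = 5.8889
Step 5: 320 μL + 1650 μL = 1970 μL total → factor 1970/320 = 6.1562
Dilution factor to tube #3 = 167.65; to tube #5 = 6078
[tube #3]/[tube #5] = (factor to tube #5)/(factor to tube #3) = 6078/167.65 = 36.3

36.3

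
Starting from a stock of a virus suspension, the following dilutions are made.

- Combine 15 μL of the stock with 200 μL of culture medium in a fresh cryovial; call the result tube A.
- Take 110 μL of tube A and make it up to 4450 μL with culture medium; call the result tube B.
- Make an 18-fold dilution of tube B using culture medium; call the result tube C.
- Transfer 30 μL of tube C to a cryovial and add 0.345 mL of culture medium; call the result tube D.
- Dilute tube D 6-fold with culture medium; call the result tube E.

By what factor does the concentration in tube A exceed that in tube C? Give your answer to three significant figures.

728

Step 1: 15 μL + 200 μL = 215 μL total → factor 215/15 = 14.333
Step 2: 110 μL brought to 4450 μL → factor 4450/110 = 40.455
Step 3: 18-fold → factor 18
Dilution factor to tube A = 14.333; to tube C = 10437
[tube A]/[tube C] = (factor to tube C)/(factor to tube A) = 10437/14.333 = 728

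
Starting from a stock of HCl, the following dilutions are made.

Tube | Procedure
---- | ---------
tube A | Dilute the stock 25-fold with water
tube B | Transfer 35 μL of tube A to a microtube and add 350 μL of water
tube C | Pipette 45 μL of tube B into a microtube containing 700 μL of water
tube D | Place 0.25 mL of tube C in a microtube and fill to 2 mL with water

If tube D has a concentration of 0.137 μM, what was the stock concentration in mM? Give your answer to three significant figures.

4.99 mM

Step 1: 25-fold → factor 25
Step 2: 35 μL + 350 μL = 385 μL total → factor 385/35 = 11
Step 3: 45 μL + 700 μL = 745 μL total → factor 745/45 = 16.556
Step 4: 0.25 mL brought to 2 mL → factor 2/0.25 = 8
Overall dilution factor = 25 × 11 × 16.556 × 8 = 36422
Stock = 0.137 μM × 36422 = 4990 μM = 4.99 mM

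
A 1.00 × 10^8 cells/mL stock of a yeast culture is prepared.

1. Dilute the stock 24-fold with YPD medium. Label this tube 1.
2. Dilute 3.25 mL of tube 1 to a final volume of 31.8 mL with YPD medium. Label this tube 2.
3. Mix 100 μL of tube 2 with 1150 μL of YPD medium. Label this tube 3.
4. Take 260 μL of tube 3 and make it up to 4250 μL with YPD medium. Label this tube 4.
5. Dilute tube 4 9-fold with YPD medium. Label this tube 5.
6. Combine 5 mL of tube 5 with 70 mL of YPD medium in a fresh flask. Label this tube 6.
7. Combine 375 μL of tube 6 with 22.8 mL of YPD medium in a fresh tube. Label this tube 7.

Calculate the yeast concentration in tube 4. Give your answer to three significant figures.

2.08 × 10^3 cells/mL

Step 1: 24-fold → factor 24
Step 2: 3.25 mL brought to 31.8 mL → factor 31.8/3.25 = 9.7846
Step 3: 100 μL + 1150 μL = 1250 μL total → factor 1250/100 = 12.5
Step 4: 260 μL brought to 4250 μL → factor 4250/260 = 16.346
Dilution factor through tube 4 = 24 × 9.7846 × 12.5 × 16.346 = 47982
[tube 4] = 1.00 × 10^8 cells/mL / 47982 = 2.08 × 10^3 cells/mL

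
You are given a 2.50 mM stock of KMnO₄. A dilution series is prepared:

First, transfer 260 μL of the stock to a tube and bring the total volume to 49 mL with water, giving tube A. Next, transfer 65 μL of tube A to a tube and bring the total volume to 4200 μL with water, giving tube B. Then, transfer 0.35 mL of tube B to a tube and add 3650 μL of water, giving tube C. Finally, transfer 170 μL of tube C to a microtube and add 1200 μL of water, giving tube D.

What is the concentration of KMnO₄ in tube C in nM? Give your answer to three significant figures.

18.0 nM

Step 1: 260 μL brought to 49 mL → factor 49000/260 = 188.46
Step 2: 65 μL brought to 4200 μL → factor 4200/65 = 64.615
Step 3: 0.35 mL + 3650 μL = 4 mL total → factor 4/0.35 = 11.429
Dilution factor through tube C = 188.46 × 64.615 × 11.429 = 1.3917 × 10^5
[tube C] = 2.50 mM / 1.3917 × 10^5 = 1.796 × 10^-5 mM = 18.0 nM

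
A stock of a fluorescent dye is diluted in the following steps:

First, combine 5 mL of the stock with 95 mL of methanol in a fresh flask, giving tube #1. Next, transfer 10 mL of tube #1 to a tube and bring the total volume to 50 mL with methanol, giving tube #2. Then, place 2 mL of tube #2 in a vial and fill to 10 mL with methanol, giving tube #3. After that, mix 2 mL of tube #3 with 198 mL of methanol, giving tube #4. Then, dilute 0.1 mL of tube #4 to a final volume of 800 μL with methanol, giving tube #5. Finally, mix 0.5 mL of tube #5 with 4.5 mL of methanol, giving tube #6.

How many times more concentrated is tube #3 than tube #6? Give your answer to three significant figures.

8.00 × 10^3

Step 1: 5 mL + 95 mL = 100 mL total → factor 100/5 = 20
Step 2: 10 mL brought to 50 mL → factor 50/10 = 5
Step 3: 2 mL brought to 10 mL → factor 10/2 = 5
Step 4: 2 mL + 198 mL = 200 mL total → factor 200/2 = 100
Step 5: 0.1 mL brought to 800 μL → factor 0.8/0.1 = 8
Step 6: 0.5 mL + 4.5 mL = 5 mL total → factor 5/0.5 = 10
Dilution factor to tube #3 = 500; to tube #6 = 4 × 10^6
[tube #3]/[tube #6] = (factor to tube #6)/(factor to tube #3) = 4 × 10^6/500 = 8.00 × 10^3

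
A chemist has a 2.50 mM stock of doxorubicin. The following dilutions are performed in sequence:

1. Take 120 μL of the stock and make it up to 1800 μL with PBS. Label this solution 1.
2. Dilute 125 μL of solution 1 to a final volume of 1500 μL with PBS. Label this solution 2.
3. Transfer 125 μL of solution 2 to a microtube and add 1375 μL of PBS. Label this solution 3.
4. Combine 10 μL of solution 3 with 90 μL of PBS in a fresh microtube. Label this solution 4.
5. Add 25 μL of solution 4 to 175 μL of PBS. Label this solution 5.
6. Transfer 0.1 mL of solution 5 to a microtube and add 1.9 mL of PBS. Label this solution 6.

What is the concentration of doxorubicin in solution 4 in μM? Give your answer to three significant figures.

Step 1: 120 μL brought to 1800 μL → factor 1800/120 = 15
Step 2: 125 μL brought to 1500 μL → factor 1500/125 = 12
Step 3: 125 μL + 1375 μL = 1500 μL total → factor 1500/125 = 12
Step 4: 10 μL + 90 μL = 100 μL total → factor 100/10 = 10
Dilution factor through solution 4 = 15 × 12 × 12 × 10 = 21600
[solution 4] = 2.50 mM / 21600 = 0.0001157 mM = 0.116 μM

0.116 μM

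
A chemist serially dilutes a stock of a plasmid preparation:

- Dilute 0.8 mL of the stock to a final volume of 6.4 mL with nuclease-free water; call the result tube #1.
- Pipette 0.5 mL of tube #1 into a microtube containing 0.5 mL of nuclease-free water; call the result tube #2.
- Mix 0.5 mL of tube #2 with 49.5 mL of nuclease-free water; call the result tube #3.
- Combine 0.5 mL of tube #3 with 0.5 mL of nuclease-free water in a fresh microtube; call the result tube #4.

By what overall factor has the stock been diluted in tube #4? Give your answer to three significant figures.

Step 1: 0.8 mL brought to 6.4 mL → factor 6.4/0.8 = 8
Step 2: 0.5 mL + 0.5 mL = 1 mL total → factor 1/0.5 = 2
Step 3: 0.5 mL + 49.5 mL = 50 mL total → factor 50/0.5 = 100
Step 4: 0.5 mL + 0.5 mL = 1 mL total → factor 1/0.5 = 2
Overall dilution factor = 8 × 2 × 100 × 2 = 3200

3.20 × 10^3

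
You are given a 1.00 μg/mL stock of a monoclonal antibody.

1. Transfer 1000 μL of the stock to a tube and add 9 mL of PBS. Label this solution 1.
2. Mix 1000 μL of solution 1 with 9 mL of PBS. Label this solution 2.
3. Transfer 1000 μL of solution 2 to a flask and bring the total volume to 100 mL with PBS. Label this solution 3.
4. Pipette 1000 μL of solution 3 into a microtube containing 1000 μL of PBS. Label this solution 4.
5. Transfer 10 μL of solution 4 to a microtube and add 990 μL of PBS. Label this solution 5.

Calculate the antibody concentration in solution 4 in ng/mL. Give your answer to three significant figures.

0.0500 ng/mL

Step 1: 1000 μL + 9 mL = 10000 μL total → factor 10000/1000 = 10
Step 2: 1000 μL + 9 mL = 10000 μL total → factor 10000/1000 = 10
Step 3: 1000 μL brought to 100 mL → factor 1 × 10^5/1000 = 100
Step 4: 1000 μL + 1000 μL = 2000 μL total → factor 2000/1000 = 2
Dilution factor through solution 4 = 10 × 10 × 100 × 2 = 20000
[solution 4] = 1.00 μg/mL / 20000 = 5.000 × 10^-5 μg/mL = 0.0500 ng/mL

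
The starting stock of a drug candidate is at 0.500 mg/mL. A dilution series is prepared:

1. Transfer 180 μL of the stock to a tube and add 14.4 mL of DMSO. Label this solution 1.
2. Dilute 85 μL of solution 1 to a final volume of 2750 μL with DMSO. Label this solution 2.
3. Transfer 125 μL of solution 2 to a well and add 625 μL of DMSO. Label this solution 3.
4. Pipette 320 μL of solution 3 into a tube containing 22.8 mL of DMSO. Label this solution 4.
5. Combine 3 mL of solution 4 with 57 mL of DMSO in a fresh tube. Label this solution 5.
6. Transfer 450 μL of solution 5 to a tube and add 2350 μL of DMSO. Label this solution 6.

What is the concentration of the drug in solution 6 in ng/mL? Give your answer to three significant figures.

0.00354 ng/mL

Step 1: 180 μL + 14.4 mL = 14580 μL total → factor 14580/180 = 81
Step 2: 85 μL brought to 2750 μL → factor 2750/85 = 32.353
Step 3: 125 μL + 625 μL = 750 μL total → factor 750/125 = 6
Step 4: 320 μL + 22.8 mL = 23120 μL total → factor 23120/320 = 72.25
Step 5: 3 mL + 57 mL = 60 mL total → factor 60/3 = 20
Step 6: 450 μL + 2350 μL = 2800 μL total → factor 2800/450 = 6.2222
Overall dilution factor = 81 × 32.353 × 6 × 72.25 × 20 × 6.2222 = 1.4137 × 10^8
Final = 0.500 mg/mL / 1.4137 × 10^8 = 3.537 × 10^-9 mg/mL = 0.00354 ng/mL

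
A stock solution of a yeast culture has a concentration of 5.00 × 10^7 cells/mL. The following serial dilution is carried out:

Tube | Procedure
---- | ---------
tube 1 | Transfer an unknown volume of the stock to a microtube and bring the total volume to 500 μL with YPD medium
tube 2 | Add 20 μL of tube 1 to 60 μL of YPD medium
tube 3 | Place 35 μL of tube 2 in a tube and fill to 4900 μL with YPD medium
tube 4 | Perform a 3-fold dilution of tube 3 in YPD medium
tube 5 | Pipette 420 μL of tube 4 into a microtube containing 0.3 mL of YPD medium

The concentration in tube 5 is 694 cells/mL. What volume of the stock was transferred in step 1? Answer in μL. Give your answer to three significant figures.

20.0 μL

Step 1: v brought to 500 μL → factor = 500 μL/v
Step 2: 20 μL + 60 μL = 80 μL total → factor 80/20 = 4
Step 3: 35 μL brought to 4900 μL → factor 4900/35 = 140
Step 4: 3-fold → factor 3
Step 5: 420 μL + 0.3 mL = 720 μL total → factor 720/420 = 1.7143
Product of known-step factors = 2880
Overall factor = 5.00 × 10^7 cells/mL / (694 cells/mL) = 72046
Step-1 factor = 72046 / 2880 = 25.016
v = 500 μL / 25.016 = 20.0 μL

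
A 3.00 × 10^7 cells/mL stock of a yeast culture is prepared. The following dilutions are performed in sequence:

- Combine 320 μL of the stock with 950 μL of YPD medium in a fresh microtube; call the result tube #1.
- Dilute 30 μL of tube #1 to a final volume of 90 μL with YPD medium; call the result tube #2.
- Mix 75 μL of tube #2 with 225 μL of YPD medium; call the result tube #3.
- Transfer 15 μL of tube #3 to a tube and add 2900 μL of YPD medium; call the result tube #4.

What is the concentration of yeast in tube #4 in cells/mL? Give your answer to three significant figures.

3.24 × 10^3 cells/mL

Step 1: 320 μL + 950 μL = 1270 μL total → factor 1270/320 = 3.9688
Step 2: 30 μL brought to 90 μL → factor 90/30 = 3
Step 3: 75 μL + 225 μL = 300 μL total → factor 300/75 = 4
Step 4: 15 μL + 2900 μL = 2915 μL total → factor 2915/15 = 194.33
Overall dilution factor = 3.9688 × 3 × 4 × 194.33 = 9255.1
Final = 3.00 × 10^7 cells/mL / 9255.1 = 3.24 × 10^3 cells/mL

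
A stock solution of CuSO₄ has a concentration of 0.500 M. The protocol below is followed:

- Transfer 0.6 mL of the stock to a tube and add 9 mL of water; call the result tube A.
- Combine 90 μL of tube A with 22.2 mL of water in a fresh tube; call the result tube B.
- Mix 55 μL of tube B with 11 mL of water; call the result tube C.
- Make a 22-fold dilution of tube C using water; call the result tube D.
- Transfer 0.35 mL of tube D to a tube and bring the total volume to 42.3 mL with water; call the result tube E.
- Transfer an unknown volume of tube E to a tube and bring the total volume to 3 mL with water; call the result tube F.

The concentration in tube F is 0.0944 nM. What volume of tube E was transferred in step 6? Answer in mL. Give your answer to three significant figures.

1.20 mL

Step 1: 0.6 mL + 9 mL = 9.6 mL total → factor 9.6/0.6 = 16
Step 2: 90 μL + 22.2 mL = 22290 μL total → factor 22290/90 = 247.67
Step 3: 55 μL + 11 mL = 11055 μL total → factor 11055/55 = 201
Step 4: 22-fold → factor 22
Step 5: 0.35 mL brought to 42.3 mL → factor 42.3/0.35 = 120.86
Step 6: v brought to 3 mL → factor = 3 mL/v
Product of known-step factors = 2.1178 × 10^9
Overall factor = 0.500 M / (0.0944 nM) = 5.2966 × 10^9
Step-6 factor = 5.2966 × 10^9 / 2.1178 × 10^9 = 2.501
v = 3 mL / 2.501 = 1.20 mL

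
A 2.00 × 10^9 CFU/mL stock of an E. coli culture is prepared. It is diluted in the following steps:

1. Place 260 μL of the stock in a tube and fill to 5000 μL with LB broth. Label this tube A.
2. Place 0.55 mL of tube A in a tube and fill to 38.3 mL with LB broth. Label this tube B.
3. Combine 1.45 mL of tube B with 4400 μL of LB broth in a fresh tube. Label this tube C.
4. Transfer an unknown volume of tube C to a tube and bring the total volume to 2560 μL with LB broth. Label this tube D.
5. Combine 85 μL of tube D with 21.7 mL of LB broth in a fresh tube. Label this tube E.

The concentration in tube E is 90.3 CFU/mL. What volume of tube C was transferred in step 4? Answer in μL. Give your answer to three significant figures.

160 μL

Step 1: 260 μL brought to 5000 μL → factor 5000/260 = 19.231
Step 2: 0.55 mL brought to 38.3 mL → factor 38.3/0.55 = 69.636
Step 3: 1.45 mL + 4400 μL = 5.85 mL total → factor 5.85/1.45 = 4.0345
Step 4: v brought to 2560 μL → factor = 2560 μL/v
Step 5: 85 μL + 21.7 mL = 21785 μL total → factor 21785/85 = 256.29
Product of known-step factors = 1.3847 × 10^6
Overall factor = 2.00 × 10^9 CFU/mL / (90.3 CFU/mL) = 2.2148 × 10^7
Step-4 factor = 2.2148 × 10^7 / 1.3847 × 10^6 = 15.995
v = 2560 μL / 15.995 = 160 μL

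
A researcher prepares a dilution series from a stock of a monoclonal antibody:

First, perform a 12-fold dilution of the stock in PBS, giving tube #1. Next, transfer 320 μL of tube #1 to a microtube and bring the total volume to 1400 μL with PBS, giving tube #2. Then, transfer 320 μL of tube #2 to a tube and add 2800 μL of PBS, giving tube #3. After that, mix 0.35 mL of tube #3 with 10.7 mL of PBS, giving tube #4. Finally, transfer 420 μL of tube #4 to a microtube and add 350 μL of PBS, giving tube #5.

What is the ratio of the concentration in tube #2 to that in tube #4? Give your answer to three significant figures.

Step 1: 12-fold → factor 12
Step 2: 320 μL brought to 1400 μL → factor 1400/320 = 4.375
Step 3: 320 μL + 2800 μL = 3120 μL total → factor 3120/320 = 9.75
Step 4: 0.35 mL + 10.7 mL = 11.05 mL total → factor 11.05/0.35 = 31.571
Dilution factor to tube #2 = 52.5; to tube #4 = 16161
[tube #2]/[tube #4] = (factor to tube #4)/(factor to tube #2) = 16161/52.5 = 308

308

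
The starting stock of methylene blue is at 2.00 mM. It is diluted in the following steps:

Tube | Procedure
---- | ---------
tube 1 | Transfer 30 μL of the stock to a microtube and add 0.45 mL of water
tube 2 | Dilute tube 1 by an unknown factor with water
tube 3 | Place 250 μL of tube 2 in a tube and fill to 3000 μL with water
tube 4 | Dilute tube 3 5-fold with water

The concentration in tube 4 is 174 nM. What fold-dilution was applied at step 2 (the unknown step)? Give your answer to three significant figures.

Step 1: 30 μL + 0.45 mL = 480 μL total → factor 480/30 = 16
Step 2: unknown factor x
Step 3: 250 μL brought to 3000 μL → factor 3000/250 = 12
Step 4: 5-fold → factor 5
Product of known-step factors = 960
Overall factor = 2.00 mM / (174 nM) = 11494
x = 11494 / 960 = 12.0

12.0-fold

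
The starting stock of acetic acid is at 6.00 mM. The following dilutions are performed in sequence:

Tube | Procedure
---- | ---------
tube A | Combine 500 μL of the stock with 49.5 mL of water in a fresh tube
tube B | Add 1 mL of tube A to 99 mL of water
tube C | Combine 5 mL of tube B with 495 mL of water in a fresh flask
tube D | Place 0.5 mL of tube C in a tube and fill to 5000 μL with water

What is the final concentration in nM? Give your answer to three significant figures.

Step 1: 500 μL + 49.5 mL = 50000 μL total → factor 50000/500 = 100
Step 2: 1 mL + 99 mL = 100 mL total → factor 100/1 = 100
Step 3: 5 mL + 495 mL = 500 mL total → factor 500/5 = 100
Step 4: 0.5 mL brought to 5000 μL → factor 5/0.5 = 10
Overall dilution factor = 100 × 100 × 100 × 10 = 1 × 10^7
Final = 6.00 mM / 1 × 10^7 = 6.000 × 10^-7 mM = 0.600 nM

0.600 nM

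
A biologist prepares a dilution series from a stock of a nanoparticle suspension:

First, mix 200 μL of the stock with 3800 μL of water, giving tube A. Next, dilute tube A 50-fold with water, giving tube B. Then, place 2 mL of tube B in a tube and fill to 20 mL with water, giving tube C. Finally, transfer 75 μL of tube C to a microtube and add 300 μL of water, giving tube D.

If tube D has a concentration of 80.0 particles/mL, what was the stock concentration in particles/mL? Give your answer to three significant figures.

Step 1: 200 μL + 3800 μL = 4000 μL total → factor 4000/200 = 20
Step 2: 50-fold → factor 50
Step 3: 2 mL brought to 20 mL → factor 20/2 = 10
Step 4: 75 μL + 300 μL = 375 μL total → factor 375/75 = 5
Overall dilution factor = 20 × 50 × 10 × 5 = 50000
Stock = 80.0 particles/mL × 50000 = 4.00 × 10^6 particles/mL

4.00 × 10^6 particles/mL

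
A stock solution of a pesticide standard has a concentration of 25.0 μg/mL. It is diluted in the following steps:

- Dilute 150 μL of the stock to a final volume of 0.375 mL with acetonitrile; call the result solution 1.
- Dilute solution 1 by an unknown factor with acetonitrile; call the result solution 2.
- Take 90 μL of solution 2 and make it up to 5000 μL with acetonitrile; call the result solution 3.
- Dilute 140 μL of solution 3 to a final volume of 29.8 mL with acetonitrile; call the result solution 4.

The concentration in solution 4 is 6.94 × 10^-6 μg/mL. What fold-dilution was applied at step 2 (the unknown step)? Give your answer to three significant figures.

Step 1: 150 μL brought to 0.375 mL → factor 375/150 = 2.5
Step 2: unknown factor x
Step 3: 90 μL brought to 5000 μL → factor 5000/90 = 55.556
Step 4: 140 μL brought to 29.8 mL → factor 29800/140 = 212.86
Product of known-step factors = 29563
Overall factor = 25.0 μg/mL / (6.94 × 10^-6 μg/mL) = 3.6023 × 10^6
x = 3.6023 × 10^6 / 29563 = 122

122-fold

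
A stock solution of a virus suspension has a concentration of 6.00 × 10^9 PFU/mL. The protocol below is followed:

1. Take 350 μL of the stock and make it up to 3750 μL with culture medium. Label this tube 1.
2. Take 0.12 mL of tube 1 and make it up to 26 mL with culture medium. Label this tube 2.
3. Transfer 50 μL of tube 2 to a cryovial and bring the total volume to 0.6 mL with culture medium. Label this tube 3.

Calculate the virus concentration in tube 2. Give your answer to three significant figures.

Step 1: 350 μL brought to 3750 μL → factor 3750/350 = 10.714
Step 2: 0.12 mL brought to 26 mL → factor 26/0.12 = 216.67
Dilution factor through tube 2 = 10.714 × 216.67 = 2321.4
[tube 2] = 6.00 × 10^9 PFU/mL / 2321.4 = 2.58 × 10^6 PFU/mL

2.58 × 10^6 PFU/mL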